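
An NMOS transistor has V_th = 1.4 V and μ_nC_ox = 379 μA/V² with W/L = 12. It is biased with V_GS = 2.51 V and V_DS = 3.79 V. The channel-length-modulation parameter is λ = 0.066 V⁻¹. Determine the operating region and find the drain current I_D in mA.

Saturation; I_D = 3.50 mA

k_n = μ_nC_ox · (W/L) = 4.548 mA/V².
V_ov = V_GS − V_th = 2.51 − 1.4 = 1.11 V.
Since V_DS = 3.79 V ≥ V_ov = 1.11 V, the device is in saturation.
I_D = ½ k_n V_ov² (1 + λ V_DS) = 0.5 × 4.548 × 1.11² × (1 + 0.066 × 3.79) = 3.5 mA.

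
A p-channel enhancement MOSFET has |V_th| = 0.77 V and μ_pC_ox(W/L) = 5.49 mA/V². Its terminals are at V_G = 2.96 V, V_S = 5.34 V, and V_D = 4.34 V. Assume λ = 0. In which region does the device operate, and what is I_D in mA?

V_SG = V_S − V_G = 5.34 − 2.96 = 2.38 V; V_SD = V_S − V_D = 5.34 − 4.34 = 1 V.
V_ov = V_SG − |V_th| = 2.38 − 0.77 = 1.61 V.
Since V_SD = 1 V < V_ov = 1.61 V, the device is in the triode region.
I_D = k_p [V_ov · V_SD − ½ V_SD²] = 5.49 × [1.61 × 1 − 0.5 × 1²] = 6.09 mA.

Triode; I_D = 6.09 mA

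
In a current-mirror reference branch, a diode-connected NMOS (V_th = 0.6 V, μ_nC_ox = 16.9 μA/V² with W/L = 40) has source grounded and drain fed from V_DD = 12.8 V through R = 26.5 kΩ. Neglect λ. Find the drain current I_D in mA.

With gate tied to drain, V_GS = V_DS ≥ V_GS − V_th, so the device is in saturation.
k_n = μ_nC_ox · (W/L) = 0.676 mA/V².
KCL at the drain: ½ k_n (V_GS − V_th)² = (V_DD − V_GS)/R.
Let x = V_GS − 0.6. Then 8.96 x² + x − 12.2 = 0, giving x = 1.11 V (positive root), so V_GS = 1.71 V.
I_D = (V_DD − V_GS)/R = (12.8 − 1.71) / 26.5 = 0.418 mA.

I_D = 0.418 mA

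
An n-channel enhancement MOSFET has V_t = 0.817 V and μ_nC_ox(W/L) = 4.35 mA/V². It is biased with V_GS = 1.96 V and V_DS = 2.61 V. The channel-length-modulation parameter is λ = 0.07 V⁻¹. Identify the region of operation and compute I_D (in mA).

Saturation; I_D = 3.36 mA

V_ov = V_GS − V_t = 1.96 − 0.817 = 1.14 V.
Since V_DS = 2.61 V ≥ V_ov = 1.14 V, the device is in saturation.
I_D = ½ k_n V_ov² (1 + λ V_DS) = 0.5 × 4.35 × 1.14² × (1 + 0.07 × 2.61) = 3.36 mA.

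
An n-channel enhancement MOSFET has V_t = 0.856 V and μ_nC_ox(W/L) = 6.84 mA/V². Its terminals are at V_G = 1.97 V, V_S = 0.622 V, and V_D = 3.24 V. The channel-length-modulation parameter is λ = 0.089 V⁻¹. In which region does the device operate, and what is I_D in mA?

Saturation; I_D = 1.02 mA

V_GS = V_G − V_S = 1.97 − 0.622 = 1.35 V; V_DS = V_D − V_S = 3.24 − 0.622 = 2.62 V.
V_ov = V_GS − V_t = 1.35 − 0.856 = 0.492 V.
Since V_DS = 2.62 V ≥ V_ov = 0.492 V, the device is in saturation.
I_D = ½ k_n V_ov² (1 + λ V_DS) = 0.5 × 6.84 × 0.492² × (1 + 0.089 × 2.62) = 1.02 mA.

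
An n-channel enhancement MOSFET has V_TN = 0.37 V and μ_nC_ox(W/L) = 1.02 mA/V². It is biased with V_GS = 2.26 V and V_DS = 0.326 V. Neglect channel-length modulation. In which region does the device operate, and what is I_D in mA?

Triode; I_D = 0.574 mA

V_ov = V_GS − V_TN = 2.26 − 0.37 = 1.89 V.
Since V_DS = 0.326 V < V_ov = 1.89 V, the device is in the triode region.
I_D = k_n [V_ov · V_DS − ½ V_DS²] = 1.02 × [1.89 × 0.326 − 0.5 × 0.326²] = 0.574 mA.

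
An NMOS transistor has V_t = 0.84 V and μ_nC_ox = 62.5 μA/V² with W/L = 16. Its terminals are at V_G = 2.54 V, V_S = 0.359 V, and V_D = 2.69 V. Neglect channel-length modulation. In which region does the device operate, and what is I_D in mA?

V_GS = V_G − V_S = 2.54 − 0.359 = 2.18 V; V_DS = V_D − V_S = 2.69 − 0.359 = 2.33 V.
k_n = μ_nC_ox · (W/L) = 1 mA/V².
V_ov = V_GS − V_t = 2.18 − 0.84 = 1.34 V.
Since V_DS = 2.33 V ≥ V_ov = 1.34 V, the device is in saturation.
I_D = ½ k_n V_ov² = 0.5 × 1 × 1.34² = 0.899 mA.

Saturation; I_D = 0.899 mA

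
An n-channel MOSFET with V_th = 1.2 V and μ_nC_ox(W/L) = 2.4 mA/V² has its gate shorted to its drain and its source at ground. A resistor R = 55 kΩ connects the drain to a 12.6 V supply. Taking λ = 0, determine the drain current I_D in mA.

With gate tied to drain, V_GS = V_DS ≥ V_GS − V_th, so the device is in saturation.
KCL at the drain: ½ k_n (V_GS − V_th)² = (V_DD − V_GS)/R.
Let x = V_GS − 1.2. Then 66 x² + x − 11.4 = 0, giving x = 0.408 V (positive root), so V_GS = 1.61 V.
I_D = (V_DD − V_GS)/R = (12.6 − 1.61) / 55 = 0.2 mA.

I_D = 0.200 mA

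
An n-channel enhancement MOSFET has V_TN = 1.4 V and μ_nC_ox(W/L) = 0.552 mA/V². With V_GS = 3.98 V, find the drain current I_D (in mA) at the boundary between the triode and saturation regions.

I_D = 1.84 mA

At the boundary V_DS = V_ov = V_GS − V_TN = 3.98 − 1.4 = 2.58 V.
I_D = ½ k_n V_ov² = 0.5 × 0.552 × 2.58² = 1.84 mA.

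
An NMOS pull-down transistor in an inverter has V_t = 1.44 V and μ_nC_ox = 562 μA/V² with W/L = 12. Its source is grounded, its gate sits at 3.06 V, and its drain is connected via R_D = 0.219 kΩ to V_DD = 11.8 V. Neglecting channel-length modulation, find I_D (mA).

I_D = 8.85 mA

V_GS = V_G = 3.06 V, so V_ov = 3.06 − 1.44 = 1.62 V.
k_n = μ_nC_ox · (W/L) = 6.744 mA/V².
Assume saturation: I_D = ½ k_n V_ov² = 0.5 × 6.744 × 1.62² = 8.85 mA, giving V_DS = V_DD − I_D R_D = 11.8 − 8.85 × 0.219 = 9.86 V.
V_DS = 9.86 V ≥ V_ov = 1.62 V, confirming saturation.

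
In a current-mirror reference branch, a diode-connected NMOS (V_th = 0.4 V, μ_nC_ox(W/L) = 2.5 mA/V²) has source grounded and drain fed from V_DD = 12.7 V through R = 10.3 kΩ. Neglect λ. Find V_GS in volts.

With gate tied to drain, V_GS = V_DS ≥ V_GS − V_th, so the device is in saturation.
KCL at the drain: ½ k_n (V_GS − V_th)² = (V_DD − V_GS)/R.
Let x = V_GS − 0.4. Then 12.9 x² + x − 12.3 = 0, giving x = 0.939 V (positive root), so V_GS = 1.34 V.
I_D = (V_DD − V_GS)/R = (12.7 − 1.34) / 10.3 = 1.1 mA.

V_GS = 1.34 V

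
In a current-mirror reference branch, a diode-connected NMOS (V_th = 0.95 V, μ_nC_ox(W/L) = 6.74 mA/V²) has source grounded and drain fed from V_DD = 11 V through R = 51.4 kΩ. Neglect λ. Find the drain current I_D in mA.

With gate tied to drain, V_GS = V_DS ≥ V_GS − V_th, so the device is in saturation.
KCL at the drain: ½ k_n (V_GS − V_th)² = (V_DD − V_GS)/R.
Let x = V_GS − 0.95. Then 173 x² + x − 10.05 = 0, giving x = 0.238 V (positive root), so V_GS = 1.19 V.
I_D = (V_DD − V_GS)/R = (11 − 1.19) / 51.4 = 0.191 mA.

I_D = 0.191 mA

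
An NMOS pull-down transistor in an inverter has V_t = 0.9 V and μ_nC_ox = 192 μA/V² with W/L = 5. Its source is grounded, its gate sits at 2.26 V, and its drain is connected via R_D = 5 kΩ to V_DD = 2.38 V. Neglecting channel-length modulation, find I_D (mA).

V_GS = V_G = 2.26 V, so V_ov = 2.26 − 0.9 = 1.36 V.
k_n = μ_nC_ox · (W/L) = 0.96 mA/V².
Assume saturation: I_D = ½ k_n V_ov² = 0.5 × 0.96 × 1.36² = 0.888 mA, giving V_DS = V_DD − I_D R_D = 2.38 − 0.888 × 5 = -2.06 V.
But -2.06 V < V_ov = 1.36 V, so the device is actually in triode.
In triode I_D = k_n[V_ov V_DS − ½ V_DS²] and I_D = (V_DD − V_DS)/R_D. Equating: 2.4 V_DS² − 7.528 V_DS + 2.38 = 0, giving V_DS = 0.357 V (the root below V_ov).
I_D = (2.38 − 0.357) / 5 = 0.405 mA.

I_D = 0.405 mA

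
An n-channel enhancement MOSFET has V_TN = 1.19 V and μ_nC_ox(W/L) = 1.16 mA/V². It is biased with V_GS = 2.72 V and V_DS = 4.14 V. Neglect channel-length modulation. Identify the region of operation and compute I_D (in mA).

V_ov = V_GS − V_TN = 2.72 − 1.19 = 1.53 V.
Since V_DS = 4.14 V ≥ V_ov = 1.53 V, the device is in saturation.
I_D = ½ k_n V_ov² = 0.5 × 1.16 × 1.53² = 1.36 mA.

Saturation; I_D = 1.36 mA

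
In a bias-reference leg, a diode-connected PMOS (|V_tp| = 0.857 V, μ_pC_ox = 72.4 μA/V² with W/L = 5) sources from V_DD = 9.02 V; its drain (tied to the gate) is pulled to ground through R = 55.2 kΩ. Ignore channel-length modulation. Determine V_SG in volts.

V_SG = 1.71 V

With gate tied to drain, V_SG = V_SD ≥ V_SG − |V_tp|, so the device is in saturation.
k_p = μ_pC_ox · (W/L) = 0.362 mA/V².
KCL at the drain: ½ k_p (V_SG − |V_tp|)² = (V_DD − V_SG)/R.
Let x = V_SG − 0.857. Then 9.99 x² + x − 8.163 = 0, giving x = 0.855 V (positive root), so V_SG = 1.71 V.
I_D = (V_DD − V_SG)/R = (9.02 − 1.71) / 55.2 = 0.132 mA.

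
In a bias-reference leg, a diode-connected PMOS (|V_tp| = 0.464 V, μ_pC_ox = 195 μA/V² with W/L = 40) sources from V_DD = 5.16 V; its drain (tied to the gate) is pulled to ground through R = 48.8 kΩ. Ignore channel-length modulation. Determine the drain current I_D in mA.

I_D = 0.0931 mA

With gate tied to drain, V_SG = V_SD ≥ V_SG − |V_tp|, so the device is in saturation.
k_p = μ_pC_ox · (W/L) = 7.8 mA/V².
KCL at the drain: ½ k_p (V_SG − |V_tp|)² = (V_DD − V_SG)/R.
Let x = V_SG − 0.464. Then 190 x² + x − 4.696 = 0, giving x = 0.154 V (positive root), so V_SG = 0.618 V.
I_D = (V_DD − V_SG)/R = (5.16 − 0.618) / 48.8 = 0.0931 mA.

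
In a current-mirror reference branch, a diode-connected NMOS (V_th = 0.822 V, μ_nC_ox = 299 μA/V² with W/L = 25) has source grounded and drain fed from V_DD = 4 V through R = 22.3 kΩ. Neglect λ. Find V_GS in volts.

With gate tied to drain, V_GS = V_DS ≥ V_GS − V_th, so the device is in saturation.
k_n = μ_nC_ox · (W/L) = 7.475 mA/V².
KCL at the drain: ½ k_n (V_GS − V_th)² = (V_DD − V_GS)/R.
Let x = V_GS − 0.822. Then 83.3 x² + x − 3.178 = 0, giving x = 0.189 V (positive root), so V_GS = 1.01 V.
I_D = (V_DD − V_GS)/R = (4 − 1.01) / 22.3 = 0.134 mA.

V_GS = 1.01 V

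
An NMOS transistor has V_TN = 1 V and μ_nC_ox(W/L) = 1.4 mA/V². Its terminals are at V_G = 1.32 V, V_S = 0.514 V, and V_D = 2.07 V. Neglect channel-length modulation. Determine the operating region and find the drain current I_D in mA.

V_GS = V_G − V_S = 1.32 − 0.514 = 0.806 V; V_DS = V_D − V_S = 2.07 − 0.514 = 1.56 V.
V_GS = 0.806 V < V_TN = 1 V, so the transistor is in cutoff.

Cutoff; I_D = 0 mA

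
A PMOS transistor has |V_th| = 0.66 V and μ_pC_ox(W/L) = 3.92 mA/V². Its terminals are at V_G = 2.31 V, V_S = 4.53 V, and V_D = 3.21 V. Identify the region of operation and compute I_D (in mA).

Triode; I_D = 4.66 mA

V_SG = V_S − V_G = 4.53 − 2.31 = 2.22 V; V_SD = V_S − V_D = 4.53 − 3.21 = 1.32 V.
V_ov = V_SG − |V_th| = 2.22 − 0.66 = 1.56 V.
Since V_SD = 1.32 V < V_ov = 1.56 V, the device is in the triode region.
I_D = k_p [V_ov · V_SD − ½ V_SD²] = 3.92 × [1.56 × 1.32 − 0.5 × 1.32²] = 4.66 mA.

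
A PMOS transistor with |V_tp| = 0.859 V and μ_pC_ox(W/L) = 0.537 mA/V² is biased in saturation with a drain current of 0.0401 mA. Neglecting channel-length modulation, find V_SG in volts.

In saturation I_D = ½ k_p (V_SG − |V_tp|)², so V_SG − |V_tp| = √(2 I_D / k_p) = √(2 × 0.0401 / 0.537) = 0.386 V.
V_SG = 0.859 + 0.386 = 1.25 V.

V_SG = 1.25 V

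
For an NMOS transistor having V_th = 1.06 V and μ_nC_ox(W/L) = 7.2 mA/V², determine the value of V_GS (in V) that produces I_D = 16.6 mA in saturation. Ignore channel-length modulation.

In saturation I_D = ½ k_n (V_GS − V_th)², so V_GS − V_th = √(2 I_D / k_n) = √(2 × 16.6 / 7.2) = 2.15 V.
V_GS = 1.06 + 2.15 = 3.21 V.

V_GS = 3.21 V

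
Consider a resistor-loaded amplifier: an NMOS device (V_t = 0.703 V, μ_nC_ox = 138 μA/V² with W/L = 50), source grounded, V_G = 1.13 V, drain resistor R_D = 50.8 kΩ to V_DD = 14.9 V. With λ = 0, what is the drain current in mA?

V_GS = V_G = 1.13 V, so V_ov = 1.13 − 0.703 = 0.427 V.
k_n = μ_nC_ox · (W/L) = 6.9 mA/V².
Assume saturation: I_D = ½ k_n V_ov² = 0.5 × 6.9 × 0.427² = 0.629 mA, giving V_DS = V_DD − I_D R_D = 14.9 − 0.629 × 50.8 = -17.1 V.
But -17.1 V < V_ov = 0.427 V, so the device is actually in triode.
In triode I_D = k_n[V_ov V_DS − ½ V_DS²] and I_D = (V_DD − V_DS)/R_D. Equating: 175 V_DS² − 150.7 V_DS + 14.9 = 0, giving V_DS = 0.114 V (the root below V_ov).
I_D = (14.9 − 0.114) / 50.8 = 0.291 mA.

I_D = 0.291 mA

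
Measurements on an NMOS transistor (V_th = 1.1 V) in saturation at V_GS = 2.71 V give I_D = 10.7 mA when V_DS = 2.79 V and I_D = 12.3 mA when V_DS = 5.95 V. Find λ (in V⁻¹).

λ = 0.0545 V⁻¹

With V_GS fixed, I_D ∝ (1 + λ V_DS) in saturation, so I_D2/I_D1 = (1 + λ V_DS2)/(1 + λ V_DS1).
12.3/10.7 = 1.15 = (1 + 5.95 λ)/(1 + 2.79 λ).
Solving: λ (I_D1 V_DS2 − I_D2 V_DS1) = I_D2 − I_D1, so λ = (12.3 − 10.7) / (10.7 × 5.95 − 12.3 × 2.79) = 1.6 / 29.3 = 0.0545 V⁻¹.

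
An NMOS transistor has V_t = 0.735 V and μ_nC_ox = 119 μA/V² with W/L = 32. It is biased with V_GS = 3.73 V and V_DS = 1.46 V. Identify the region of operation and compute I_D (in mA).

Triode; I_D = 12.6 mA

k_n = μ_nC_ox · (W/L) = 3.808 mA/V².
V_ov = V_GS − V_t = 3.73 − 0.735 = 3 V.
Since V_DS = 1.46 V < V_ov = 3 V, the device is in the triode region.
I_D = k_n [V_ov · V_DS − ½ V_DS²] = 3.808 × [3 × 1.46 − 0.5 × 1.46²] = 12.6 mA.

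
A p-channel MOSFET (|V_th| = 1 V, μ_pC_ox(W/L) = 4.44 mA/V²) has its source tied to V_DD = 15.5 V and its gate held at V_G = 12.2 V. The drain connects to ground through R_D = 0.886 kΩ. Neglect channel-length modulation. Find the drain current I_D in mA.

V_SG = V_DD − V_G = 15.5 − 12.2 = 3.3 V, so V_ov = 3.3 − 1 = 2.3 V.
Assume saturation: I_D = ½ k_p V_ov² = 0.5 × 4.44 × 2.3² = 11.7 mA, giving V_SD = V_DD − I_D R_D = 15.5 − 11.7 × 0.886 = 5.09 V.
V_SD = 5.09 V ≥ V_ov = 2.3 V, confirming saturation.

I_D = 11.7 mA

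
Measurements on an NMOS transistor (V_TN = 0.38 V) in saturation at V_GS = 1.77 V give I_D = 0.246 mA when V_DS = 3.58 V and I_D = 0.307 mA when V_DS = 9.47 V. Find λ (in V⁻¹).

With V_GS fixed, I_D ∝ (1 + λ V_DS) in saturation, so I_D2/I_D1 = (1 + λ V_DS2)/(1 + λ V_DS1).
0.307/0.246 = 1.248 = (1 + 9.47 λ)/(1 + 3.58 λ).
Solving: λ (I_D1 V_DS2 − I_D2 V_DS1) = I_D2 − I_D1, so λ = (0.307 − 0.246) / (0.246 × 9.47 − 0.307 × 3.58) = 0.061 / 1.23 = 0.0496 V⁻¹.

λ = 0.0496 V⁻¹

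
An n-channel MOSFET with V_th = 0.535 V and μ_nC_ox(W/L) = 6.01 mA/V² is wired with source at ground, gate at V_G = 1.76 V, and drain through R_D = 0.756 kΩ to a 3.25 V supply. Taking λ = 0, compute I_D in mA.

V_GS = V_G = 1.76 V, so V_ov = 1.76 − 0.535 = 1.23 V.
Assume saturation: I_D = ½ k_n V_ov² = 0.5 × 6.01 × 1.23² = 4.51 mA, giving V_DS = V_DD − I_D R_D = 3.25 − 4.51 × 0.756 = -0.159 V.
But -0.159 V < V_ov = 1.23 V, so the device is actually in triode.
In triode I_D = k_n[V_ov V_DS − ½ V_DS²] and I_D = (V_DD − V_DS)/R_D. Equating: 2.27 V_DS² − 6.566 V_DS + 3.25 = 0, giving V_DS = 0.634 V (the root below V_ov).
I_D = (3.25 − 0.634) / 0.756 = 3.46 mA.

I_D = 3.46 mA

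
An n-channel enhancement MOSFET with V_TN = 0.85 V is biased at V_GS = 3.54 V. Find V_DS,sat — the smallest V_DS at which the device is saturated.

V_DS,sat = 2.69 V

The boundary between triode and saturation is V_DS = V_GS − V_TN = V_ov.
V_ov = 3.54 − 0.85 = 2.69 V.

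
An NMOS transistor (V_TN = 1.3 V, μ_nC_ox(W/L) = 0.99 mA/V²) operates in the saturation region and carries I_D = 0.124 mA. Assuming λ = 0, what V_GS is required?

V_GS = 1.80 V

In saturation I_D = ½ k_n (V_GS − V_TN)², so V_GS − V_TN = √(2 I_D / k_n) = √(2 × 0.124 / 0.99) = 0.501 V.
V_GS = 1.3 + 0.501 = 1.8 V.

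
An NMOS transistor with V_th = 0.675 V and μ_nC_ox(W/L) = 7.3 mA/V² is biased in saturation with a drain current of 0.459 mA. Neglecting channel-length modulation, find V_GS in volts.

In saturation I_D = ½ k_n (V_GS − V_th)², so V_GS − V_th = √(2 I_D / k_n) = √(2 × 0.459 / 7.3) = 0.355 V.
V_GS = 0.675 + 0.355 = 1.03 V.

V_GS = 1.03 V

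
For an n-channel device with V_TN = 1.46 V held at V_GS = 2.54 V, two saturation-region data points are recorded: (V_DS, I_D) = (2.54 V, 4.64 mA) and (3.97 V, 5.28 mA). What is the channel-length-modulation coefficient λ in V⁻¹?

λ = 0.128 V⁻¹

With V_GS fixed, I_D ∝ (1 + λ V_DS) in saturation, so I_D2/I_D1 = (1 + λ V_DS2)/(1 + λ V_DS1).
5.28/4.64 = 1.138 = (1 + 3.97 λ)/(1 + 2.54 λ).
Solving: λ (I_D1 V_DS2 − I_D2 V_DS1) = I_D2 − I_D1, so λ = (5.28 − 4.64) / (4.64 × 3.97 − 5.28 × 2.54) = 0.64 / 5.01 = 0.128 V⁻¹.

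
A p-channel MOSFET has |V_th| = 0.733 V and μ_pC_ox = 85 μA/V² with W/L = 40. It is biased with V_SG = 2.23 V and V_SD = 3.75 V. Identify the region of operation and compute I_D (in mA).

k_p = μ_pC_ox · (W/L) = 3.4 mA/V².
V_ov = V_SG − |V_th| = 2.23 − 0.733 = 1.5 V.
Since V_SD = 3.75 V ≥ V_ov = 1.5 V, the device is in saturation.
I_D = ½ k_p V_ov² = 0.5 × 3.4 × 1.5² = 3.81 mA.

Saturation; I_D = 3.81 mA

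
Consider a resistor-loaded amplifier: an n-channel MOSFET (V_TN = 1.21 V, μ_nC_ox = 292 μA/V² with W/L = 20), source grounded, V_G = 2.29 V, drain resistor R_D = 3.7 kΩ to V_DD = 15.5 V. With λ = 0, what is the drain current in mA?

V_GS = V_G = 2.29 V, so V_ov = 2.29 − 1.21 = 1.08 V.
k_n = μ_nC_ox · (W/L) = 5.84 mA/V².
Assume saturation: I_D = ½ k_n V_ov² = 0.5 × 5.84 × 1.08² = 3.41 mA, giving V_DS = V_DD − I_D R_D = 15.5 − 3.41 × 3.7 = 2.9 V.
V_DS = 2.9 V ≥ V_ov = 1.08 V, confirming saturation.

I_D = 3.41 mA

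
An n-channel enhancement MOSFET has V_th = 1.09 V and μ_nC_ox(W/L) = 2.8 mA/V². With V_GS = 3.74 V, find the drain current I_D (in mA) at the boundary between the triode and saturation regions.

I_D = 9.83 mA

At the boundary V_DS = V_ov = V_GS − V_th = 3.74 − 1.09 = 2.65 V.
I_D = ½ k_n V_ov² = 0.5 × 2.8 × 2.65² = 9.83 mA.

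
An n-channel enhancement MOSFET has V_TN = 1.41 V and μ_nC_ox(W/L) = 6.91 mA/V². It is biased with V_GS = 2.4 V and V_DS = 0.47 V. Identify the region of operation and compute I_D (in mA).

Triode; I_D = 2.45 mA

V_ov = V_GS − V_TN = 2.4 − 1.41 = 0.99 V.
Since V_DS = 0.47 V < V_ov = 0.99 V, the device is in the triode region.
I_D = k_n [V_ov · V_DS − ½ V_DS²] = 6.91 × [0.99 × 0.47 − 0.5 × 0.47²] = 2.45 mA.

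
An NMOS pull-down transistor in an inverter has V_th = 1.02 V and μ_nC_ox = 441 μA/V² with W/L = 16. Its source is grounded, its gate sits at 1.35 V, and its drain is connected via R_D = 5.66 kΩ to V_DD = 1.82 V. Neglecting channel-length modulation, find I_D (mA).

I_D = 0.292 mA

V_GS = V_G = 1.35 V, so V_ov = 1.35 − 1.02 = 0.33 V.
k_n = μ_nC_ox · (W/L) = 7.056 mA/V².
Assume saturation: I_D = ½ k_n V_ov² = 0.5 × 7.056 × 0.33² = 0.384 mA, giving V_DS = V_DD − I_D R_D = 1.82 − 0.384 × 5.66 = -0.355 V.
But -0.355 V < V_ov = 0.33 V, so the device is actually in triode.
In triode I_D = k_n[V_ov V_DS − ½ V_DS²] and I_D = (V_DD − V_DS)/R_D. Equating: 20 V_DS² − 14.18 V_DS + 1.82 = 0, giving V_DS = 0.168 V (the root below V_ov).
I_D = (1.82 − 0.168) / 5.66 = 0.292 mA.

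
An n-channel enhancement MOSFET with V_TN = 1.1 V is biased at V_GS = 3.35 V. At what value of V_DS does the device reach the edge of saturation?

V_DS,sat = 2.25 V

The boundary between triode and saturation is V_DS = V_GS − V_TN = V_ov.
V_ov = 3.35 − 1.1 = 2.25 V.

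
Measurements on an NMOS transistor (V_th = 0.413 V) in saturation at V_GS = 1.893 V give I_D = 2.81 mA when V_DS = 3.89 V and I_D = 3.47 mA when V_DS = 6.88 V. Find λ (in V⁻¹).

λ = 0.113 V⁻¹

With V_GS fixed, I_D ∝ (1 + λ V_DS) in saturation, so I_D2/I_D1 = (1 + λ V_DS2)/(1 + λ V_DS1).
3.47/2.81 = 1.235 = (1 + 6.88 λ)/(1 + 3.89 λ).
Solving: λ (I_D1 V_DS2 − I_D2 V_DS1) = I_D2 − I_D1, so λ = (3.47 − 2.81) / (2.81 × 6.88 − 3.47 × 3.89) = 0.66 / 5.83 = 0.113 V⁻¹.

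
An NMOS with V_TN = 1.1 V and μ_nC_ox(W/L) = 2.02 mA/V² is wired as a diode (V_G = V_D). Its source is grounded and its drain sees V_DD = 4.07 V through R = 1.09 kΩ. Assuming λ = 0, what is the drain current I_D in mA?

I_D = 1.58 mA

With gate tied to drain, V_GS = V_DS ≥ V_GS − V_TN, so the device is in saturation.
KCL at the drain: ½ k_n (V_GS − V_TN)² = (V_DD − V_GS)/R.
Let x = V_GS − 1.1. Then 1.1 x² + x − 2.97 = 0, giving x = 1.25 V (positive root), so V_GS = 2.35 V.
I_D = (V_DD − V_GS)/R = (4.07 − 2.35) / 1.09 = 1.58 mA.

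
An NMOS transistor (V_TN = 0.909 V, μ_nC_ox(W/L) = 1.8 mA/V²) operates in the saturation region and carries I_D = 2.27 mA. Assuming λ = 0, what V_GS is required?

In saturation I_D = ½ k_n (V_GS − V_TN)², so V_GS − V_TN = √(2 I_D / k_n) = √(2 × 2.27 / 1.8) = 1.59 V.
V_GS = 0.909 + 1.59 = 2.5 V.

V_GS = 2.50 V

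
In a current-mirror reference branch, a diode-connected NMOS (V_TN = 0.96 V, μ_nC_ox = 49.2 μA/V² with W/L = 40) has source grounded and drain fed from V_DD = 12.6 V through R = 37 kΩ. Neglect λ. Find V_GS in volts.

With gate tied to drain, V_GS = V_DS ≥ V_GS − V_TN, so the device is in saturation.
k_n = μ_nC_ox · (W/L) = 1.968 mA/V².
KCL at the drain: ½ k_n (V_GS − V_TN)² = (V_DD − V_GS)/R.
Let x = V_GS − 0.96. Then 36.4 x² + x − 11.64 = 0, giving x = 0.552 V (positive root), so V_GS = 1.51 V.
I_D = (V_DD − V_GS)/R = (12.6 − 1.51) / 37 = 0.3 mA.

V_GS = 1.51 V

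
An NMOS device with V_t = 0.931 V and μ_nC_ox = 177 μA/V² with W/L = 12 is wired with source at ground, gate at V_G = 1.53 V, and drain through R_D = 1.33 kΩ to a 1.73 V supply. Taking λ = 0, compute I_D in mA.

V_GS = V_G = 1.53 V, so V_ov = 1.53 − 0.931 = 0.599 V.
k_n = μ_nC_ox · (W/L) = 2.124 mA/V².
Assume saturation: I_D = ½ k_n V_ov² = 0.5 × 2.124 × 0.599² = 0.381 mA, giving V_DS = V_DD − I_D R_D = 1.73 − 0.381 × 1.33 = 1.22 V.
V_DS = 1.22 V ≥ V_ov = 0.599 V, confirming saturation.

I_D = 0.381 mA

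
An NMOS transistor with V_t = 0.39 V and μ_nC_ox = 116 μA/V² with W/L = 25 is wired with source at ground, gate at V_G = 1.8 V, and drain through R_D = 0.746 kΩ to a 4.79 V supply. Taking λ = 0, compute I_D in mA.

I_D = 2.88 mA

V_GS = V_G = 1.8 V, so V_ov = 1.8 − 0.39 = 1.41 V.
k_n = μ_nC_ox · (W/L) = 2.9 mA/V².
Assume saturation: I_D = ½ k_n V_ov² = 0.5 × 2.9 × 1.41² = 2.88 mA, giving V_DS = V_DD − I_D R_D = 4.79 − 2.88 × 0.746 = 2.64 V.
V_DS = 2.64 V ≥ V_ov = 1.41 V, confirming saturation.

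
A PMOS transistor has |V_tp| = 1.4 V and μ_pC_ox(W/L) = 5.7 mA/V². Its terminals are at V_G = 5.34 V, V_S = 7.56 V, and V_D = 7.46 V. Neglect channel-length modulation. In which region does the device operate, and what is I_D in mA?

V_SG = V_S − V_G = 7.56 − 5.34 = 2.22 V; V_SD = V_S − V_D = 7.56 − 7.46 = 0.1 V.
V_ov = V_SG − |V_tp| = 2.22 − 1.4 = 0.82 V.
Since V_SD = 0.1 V < V_ov = 0.82 V, the device is in the triode region.
I_D = k_p [V_ov · V_SD − ½ V_SD²] = 5.7 × [0.82 × 0.1 − 0.5 × 0.1²] = 0.439 mA.

Triode; I_D = 0.439 mA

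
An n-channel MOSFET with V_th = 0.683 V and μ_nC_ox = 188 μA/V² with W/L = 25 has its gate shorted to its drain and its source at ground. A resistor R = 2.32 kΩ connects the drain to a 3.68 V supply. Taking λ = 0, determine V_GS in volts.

With gate tied to drain, V_GS = V_DS ≥ V_GS − V_th, so the device is in saturation.
k_n = μ_nC_ox · (W/L) = 4.7 mA/V².
KCL at the drain: ½ k_n (V_GS − V_th)² = (V_DD − V_GS)/R.
Let x = V_GS − 0.683. Then 5.45 x² + x − 2.997 = 0, giving x = 0.655 V (positive root), so V_GS = 1.34 V.
I_D = (V_DD − V_GS)/R = (3.68 − 1.34) / 2.32 = 1.01 mA.

V_GS = 1.34 V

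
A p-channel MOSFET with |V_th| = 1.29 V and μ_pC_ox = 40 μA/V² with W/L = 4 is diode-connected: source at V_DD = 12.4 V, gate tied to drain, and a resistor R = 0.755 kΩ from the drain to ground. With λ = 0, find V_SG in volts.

V_SG = 8.90 V

With gate tied to drain, V_SG = V_SD ≥ V_SG − |V_th|, so the device is in saturation.
k_p = μ_pC_ox · (W/L) = 0.16 mA/V².
KCL at the drain: ½ k_p (V_SG − |V_th|)² = (V_DD − V_SG)/R.
Let x = V_SG − 1.29. Then 0.0604 x² + x − 11.11 = 0, giving x = 7.61 V (positive root), so V_SG = 8.9 V.
I_D = (V_DD − V_SG)/R = (12.4 − 8.9) / 0.755 = 4.63 mA.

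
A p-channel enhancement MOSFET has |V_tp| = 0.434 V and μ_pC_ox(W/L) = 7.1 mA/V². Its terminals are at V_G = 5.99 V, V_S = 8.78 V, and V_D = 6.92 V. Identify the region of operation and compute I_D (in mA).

Triode; I_D = 18.8 mA

V_SG = V_S − V_G = 8.78 − 5.99 = 2.79 V; V_SD = V_S − V_D = 8.78 − 6.92 = 1.86 V.
V_ov = V_SG − |V_tp| = 2.79 − 0.434 = 2.36 V.
Since V_SD = 1.86 V < V_ov = 2.36 V, the device is in the triode region.
I_D = k_p [V_ov · V_SD − ½ V_SD²] = 7.1 × [2.36 × 1.86 − 0.5 × 1.86²] = 18.8 mA.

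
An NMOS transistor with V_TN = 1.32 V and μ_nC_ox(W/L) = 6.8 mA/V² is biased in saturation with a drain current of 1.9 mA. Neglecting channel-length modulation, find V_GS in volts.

V_GS = 2.07 V

In saturation I_D = ½ k_n (V_GS − V_TN)², so V_GS − V_TN = √(2 I_D / k_n) = √(2 × 1.9 / 6.8) = 0.748 V.
V_GS = 1.32 + 0.748 = 2.07 V.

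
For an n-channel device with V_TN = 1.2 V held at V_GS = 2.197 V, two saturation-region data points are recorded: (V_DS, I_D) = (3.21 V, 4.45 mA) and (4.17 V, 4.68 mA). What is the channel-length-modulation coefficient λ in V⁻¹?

λ = 0.0651 V⁻¹

With V_GS fixed, I_D ∝ (1 + λ V_DS) in saturation, so I_D2/I_D1 = (1 + λ V_DS2)/(1 + λ V_DS1).
4.68/4.45 = 1.052 = (1 + 4.17 λ)/(1 + 3.21 λ).
Solving: λ (I_D1 V_DS2 − I_D2 V_DS1) = I_D2 − I_D1, so λ = (4.68 − 4.45) / (4.45 × 4.17 − 4.68 × 3.21) = 0.23 / 3.53 = 0.0651 V⁻¹.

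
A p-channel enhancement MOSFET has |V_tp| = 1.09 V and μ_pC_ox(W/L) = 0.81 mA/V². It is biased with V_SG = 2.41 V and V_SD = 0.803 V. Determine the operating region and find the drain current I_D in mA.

Triode; I_D = 0.597 mA

V_ov = V_SG − |V_tp| = 2.41 − 1.09 = 1.32 V.
Since V_SD = 0.803 V < V_ov = 1.32 V, the device is in the triode region.
I_D = k_p [V_ov · V_SD − ½ V_SD²] = 0.81 × [1.32 × 0.803 − 0.5 × 0.803²] = 0.597 mA.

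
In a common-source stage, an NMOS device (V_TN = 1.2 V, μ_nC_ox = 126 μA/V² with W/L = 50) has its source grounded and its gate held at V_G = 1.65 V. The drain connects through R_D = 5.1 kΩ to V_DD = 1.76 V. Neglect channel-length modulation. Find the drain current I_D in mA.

I_D = 0.319 mA

V_GS = V_G = 1.65 V, so V_ov = 1.65 − 1.2 = 0.45 V.
k_n = μ_nC_ox · (W/L) = 6.3 mA/V².
Assume saturation: I_D = ½ k_n V_ov² = 0.5 × 6.3 × 0.45² = 0.638 mA, giving V_DS = V_DD − I_D R_D = 1.76 − 0.638 × 5.1 = -1.49 V.
But -1.49 V < V_ov = 0.45 V, so the device is actually in triode.
In triode I_D = k_n[V_ov V_DS − ½ V_DS²] and I_D = (V_DD − V_DS)/R_D. Equating: 16.1 V_DS² − 15.46 V_DS + 1.76 = 0, giving V_DS = 0.132 V (the root below V_ov).
I_D = (1.76 − 0.132) / 5.1 = 0.319 mA.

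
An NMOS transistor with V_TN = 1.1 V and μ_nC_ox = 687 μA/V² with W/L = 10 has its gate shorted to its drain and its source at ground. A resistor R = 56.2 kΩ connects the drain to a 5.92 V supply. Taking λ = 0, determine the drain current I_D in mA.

I_D = 0.0830 mA

With gate tied to drain, V_GS = V_DS ≥ V_GS − V_TN, so the device is in saturation.
k_n = μ_nC_ox · (W/L) = 6.87 mA/V².
KCL at the drain: ½ k_n (V_GS − V_TN)² = (V_DD − V_GS)/R.
Let x = V_GS − 1.1. Then 193 x² + x − 4.82 = 0, giving x = 0.155 V (positive root), so V_GS = 1.26 V.
I_D = (V_DD − V_GS)/R = (5.92 − 1.26) / 56.2 = 0.083 mA.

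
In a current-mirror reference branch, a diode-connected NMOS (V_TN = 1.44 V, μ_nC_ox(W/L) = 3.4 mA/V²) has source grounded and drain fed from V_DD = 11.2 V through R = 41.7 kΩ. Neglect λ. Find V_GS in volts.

With gate tied to drain, V_GS = V_DS ≥ V_GS − V_TN, so the device is in saturation.
KCL at the drain: ½ k_n (V_GS − V_TN)² = (V_DD − V_GS)/R.
Let x = V_GS − 1.44. Then 70.9 x² + x − 9.76 = 0, giving x = 0.364 V (positive root), so V_GS = 1.8 V.
I_D = (V_DD − V_GS)/R = (11.2 − 1.8) / 41.7 = 0.225 mA.

V_GS = 1.80 V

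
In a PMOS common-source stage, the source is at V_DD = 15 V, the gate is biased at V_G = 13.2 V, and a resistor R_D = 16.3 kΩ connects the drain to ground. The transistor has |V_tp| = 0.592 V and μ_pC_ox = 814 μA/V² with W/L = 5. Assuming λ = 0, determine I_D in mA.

I_D = 0.908 mA

V_SG = V_DD − V_G = 15 − 13.2 = 1.8 V, so V_ov = 1.8 − 0.592 = 1.21 V.
k_p = μ_pC_ox · (W/L) = 4.07 mA/V².
Assume saturation: I_D = ½ k_p V_ov² = 0.5 × 4.07 × 1.21² = 2.97 mA, giving V_SD = V_DD − I_D R_D = 15 − 2.97 × 16.3 = -33.4 V.
But -33.4 V < V_ov = 1.21 V, so the device is actually in triode.
In triode I_D = k_p[V_ov V_SD − ½ V_SD²] and I_D = (V_DD − V_SD)/R_D. Equating: 33.2 V_SD² − 81.14 V_SD + 15 = 0, giving V_SD = 0.201 V (the root below V_ov).
I_D = (15 − 0.201) / 16.3 = 0.908 mA.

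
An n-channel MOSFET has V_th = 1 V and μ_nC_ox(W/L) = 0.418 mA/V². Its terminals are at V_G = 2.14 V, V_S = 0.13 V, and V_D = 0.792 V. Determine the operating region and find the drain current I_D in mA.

Triode; I_D = 0.188 mA

V_GS = V_G − V_S = 2.14 − 0.13 = 2.01 V; V_DS = V_D − V_S = 0.792 − 0.13 = 0.662 V.
V_ov = V_GS − V_th = 2.01 − 1 = 1.01 V.
Since V_DS = 0.662 V < V_ov = 1.01 V, the device is in the triode region.
I_D = k_n [V_ov · V_DS − ½ V_DS²] = 0.418 × [1.01 × 0.662 − 0.5 × 0.662²] = 0.188 mA.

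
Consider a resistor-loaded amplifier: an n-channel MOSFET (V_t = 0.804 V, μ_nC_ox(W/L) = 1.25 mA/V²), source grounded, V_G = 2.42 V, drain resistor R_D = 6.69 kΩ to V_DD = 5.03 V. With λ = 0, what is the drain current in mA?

I_D = 0.693 mA

V_GS = V_G = 2.42 V, so V_ov = 2.42 − 0.804 = 1.62 V.
Assume saturation: I_D = ½ k_n V_ov² = 0.5 × 1.25 × 1.62² = 1.63 mA, giving V_DS = V_DD − I_D R_D = 5.03 − 1.63 × 6.69 = -5.89 V.
But -5.89 V < V_ov = 1.62 V, so the device is actually in triode.
In triode I_D = k_n[V_ov V_DS − ½ V_DS²] and I_D = (V_DD − V_DS)/R_D. Equating: 4.18 V_DS² − 14.51 V_DS + 5.03 = 0, giving V_DS = 0.39 V (the root below V_ov).
I_D = (5.03 − 0.39) / 6.69 = 0.693 mA.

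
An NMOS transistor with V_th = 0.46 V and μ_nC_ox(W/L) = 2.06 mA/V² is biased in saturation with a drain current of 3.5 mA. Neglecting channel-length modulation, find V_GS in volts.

In saturation I_D = ½ k_n (V_GS − V_th)², so V_GS − V_th = √(2 I_D / k_n) = √(2 × 3.5 / 2.06) = 1.84 V.
V_GS = 0.46 + 1.84 = 2.3 V.

V_GS = 2.30 V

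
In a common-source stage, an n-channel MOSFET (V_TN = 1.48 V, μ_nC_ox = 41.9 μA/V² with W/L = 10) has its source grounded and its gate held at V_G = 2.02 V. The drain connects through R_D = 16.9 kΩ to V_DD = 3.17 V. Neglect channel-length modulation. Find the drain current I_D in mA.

I_D = 0.0611 mA

V_GS = V_G = 2.02 V, so V_ov = 2.02 − 1.48 = 0.54 V.
k_n = μ_nC_ox · (W/L) = 0.419 mA/V².
Assume saturation: I_D = ½ k_n V_ov² = 0.5 × 0.419 × 0.54² = 0.0611 mA, giving V_DS = V_DD − I_D R_D = 3.17 − 0.0611 × 16.9 = 2.14 V.
V_DS = 2.14 V ≥ V_ov = 0.54 V, confirming saturation.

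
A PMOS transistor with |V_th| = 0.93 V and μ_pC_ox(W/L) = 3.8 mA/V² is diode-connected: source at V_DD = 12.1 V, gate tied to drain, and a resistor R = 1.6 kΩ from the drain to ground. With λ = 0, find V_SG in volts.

With gate tied to drain, V_SG = V_SD ≥ V_SG − |V_th|, so the device is in saturation.
KCL at the drain: ½ k_p (V_SG − |V_th|)² = (V_DD − V_SG)/R.
Let x = V_SG − 0.93. Then 3.04 x² + x − 11.17 = 0, giving x = 1.76 V (positive root), so V_SG = 2.69 V.
I_D = (V_DD − V_SG)/R = (12.1 − 2.69) / 1.6 = 5.88 mA.

V_SG = 2.69 V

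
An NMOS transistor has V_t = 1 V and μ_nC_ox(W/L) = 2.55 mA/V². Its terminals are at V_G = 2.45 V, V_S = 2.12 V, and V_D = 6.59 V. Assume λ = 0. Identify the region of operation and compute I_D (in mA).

Cutoff; I_D = 0 mA

V_GS = V_G − V_S = 2.45 − 2.12 = 0.33 V; V_DS = V_D − V_S = 6.59 − 2.12 = 4.47 V.
V_GS = 0.33 V < V_t = 1 V, so the transistor is in cutoff.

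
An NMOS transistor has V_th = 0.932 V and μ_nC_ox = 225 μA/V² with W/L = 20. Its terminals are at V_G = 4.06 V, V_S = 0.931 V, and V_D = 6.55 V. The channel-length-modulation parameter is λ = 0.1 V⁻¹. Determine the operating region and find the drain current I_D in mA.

V_GS = V_G − V_S = 4.06 − 0.931 = 3.13 V; V_DS = V_D − V_S = 6.55 − 0.931 = 5.62 V.
k_n = μ_nC_ox · (W/L) = 4.5 mA/V².
V_ov = V_GS − V_th = 3.13 − 0.932 = 2.2 V.
Since V_DS = 5.62 V ≥ V_ov = 2.2 V, the device is in saturation.
I_D = ½ k_n V_ov² (1 + λ V_DS) = 0.5 × 4.5 × 2.2² × (1 + 0.1 × 5.62) = 17 mA.

Saturation; I_D = 17.0 mA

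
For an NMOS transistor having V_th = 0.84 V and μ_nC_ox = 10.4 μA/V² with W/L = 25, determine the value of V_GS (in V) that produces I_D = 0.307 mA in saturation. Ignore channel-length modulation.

k_n = μ_nC_ox · (W/L) = 0.26 mA/V².
In saturation I_D = ½ k_n (V_GS − V_th)², so V_GS − V_th = √(2 I_D / k_n) = √(2 × 0.307 / 0.26) = 1.54 V.
V_GS = 0.84 + 1.54 = 2.38 V.

V_GS = 2.38 V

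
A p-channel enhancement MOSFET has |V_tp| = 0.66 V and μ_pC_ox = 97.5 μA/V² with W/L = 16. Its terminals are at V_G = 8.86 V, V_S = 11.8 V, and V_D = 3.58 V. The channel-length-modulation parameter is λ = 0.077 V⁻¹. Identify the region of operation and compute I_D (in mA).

V_SG = V_S − V_G = 11.8 − 8.86 = 2.94 V; V_SD = V_S − V_D = 11.8 − 3.58 = 8.22 V.
k_p = μ_pC_ox · (W/L) = 1.56 mA/V².
V_ov = V_SG − |V_tp| = 2.94 − 0.66 = 2.28 V.
Since V_SD = 8.22 V ≥ V_ov = 2.28 V, the device is in saturation.
I_D = ½ k_p V_ov² (1 + λ V_SD) = 0.5 × 1.56 × 2.28² × (1 + 0.077 × 8.22) = 6.62 mA.

Saturation; I_D = 6.62 mA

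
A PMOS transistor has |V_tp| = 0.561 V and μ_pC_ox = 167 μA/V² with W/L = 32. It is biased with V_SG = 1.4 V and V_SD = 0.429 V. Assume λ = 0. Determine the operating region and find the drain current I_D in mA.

k_p = μ_pC_ox · (W/L) = 5.344 mA/V².
V_ov = V_SG − |V_tp| = 1.4 − 0.561 = 0.839 V.
Since V_SD = 0.429 V < V_ov = 0.839 V, the device is in the triode region.
I_D = k_p [V_ov · V_SD − ½ V_SD²] = 5.344 × [0.839 × 0.429 − 0.5 × 0.429²] = 1.43 mA.

Triode; I_D = 1.43 mA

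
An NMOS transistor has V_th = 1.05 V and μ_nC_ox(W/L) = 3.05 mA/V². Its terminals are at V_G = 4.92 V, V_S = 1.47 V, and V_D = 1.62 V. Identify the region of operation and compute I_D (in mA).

V_GS = V_G − V_S = 4.92 − 1.47 = 3.45 V; V_DS = V_D − V_S = 1.62 − 1.47 = 0.15 V.
V_ov = V_GS − V_th = 3.45 − 1.05 = 2.4 V.
Since V_DS = 0.15 V < V_ov = 2.4 V, the device is in the triode region.
I_D = k_n [V_ov · V_DS − ½ V_DS²] = 3.05 × [2.4 × 0.15 − 0.5 × 0.15²] = 1.06 mA.

Triode; I_D = 1.06 mA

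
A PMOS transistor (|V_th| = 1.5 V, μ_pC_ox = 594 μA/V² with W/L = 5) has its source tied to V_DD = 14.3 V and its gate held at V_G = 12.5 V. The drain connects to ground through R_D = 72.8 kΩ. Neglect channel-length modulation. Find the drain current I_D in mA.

V_SG = V_DD − V_G = 14.3 − 12.5 = 1.8 V, so V_ov = 1.8 − 1.5 = 0.3 V.
k_p = μ_pC_ox · (W/L) = 2.97 mA/V².
Assume saturation: I_D = ½ k_p V_ov² = 0.5 × 2.97 × 0.3² = 0.134 mA, giving V_SD = V_DD − I_D R_D = 14.3 − 0.134 × 72.8 = 4.57 V.
V_SD = 4.57 V ≥ V_ov = 0.3 V, confirming saturation.

I_D = 0.134 mA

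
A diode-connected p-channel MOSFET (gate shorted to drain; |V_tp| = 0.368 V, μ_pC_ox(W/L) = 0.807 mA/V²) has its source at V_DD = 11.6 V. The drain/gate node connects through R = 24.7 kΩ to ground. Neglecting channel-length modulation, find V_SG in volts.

With gate tied to drain, V_SG = V_SD ≥ V_SG − |V_tp|, so the device is in saturation.
KCL at the drain: ½ k_p (V_SG − |V_tp|)² = (V_DD − V_SG)/R.
Let x = V_SG − 0.368. Then 9.97 x² + x − 11.23 = 0, giving x = 1.01 V (positive root), so V_SG = 1.38 V.
I_D = (V_DD − V_SG)/R = (11.6 − 1.38) / 24.7 = 0.414 mA.

V_SG = 1.38 V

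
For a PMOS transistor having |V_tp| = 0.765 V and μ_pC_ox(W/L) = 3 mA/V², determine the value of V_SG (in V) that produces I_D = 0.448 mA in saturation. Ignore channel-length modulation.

V_SG = 1.31 V

In saturation I_D = ½ k_p (V_SG − |V_tp|)², so V_SG − |V_tp| = √(2 I_D / k_p) = √(2 × 0.448 / 3) = 0.547 V.
V_SG = 0.765 + 0.547 = 1.31 V.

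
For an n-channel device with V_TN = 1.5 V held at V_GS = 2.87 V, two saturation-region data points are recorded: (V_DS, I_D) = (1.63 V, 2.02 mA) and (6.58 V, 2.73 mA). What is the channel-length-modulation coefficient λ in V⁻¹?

λ = 0.0803 V⁻¹

With V_GS fixed, I_D ∝ (1 + λ V_DS) in saturation, so I_D2/I_D1 = (1 + λ V_DS2)/(1 + λ V_DS1).
2.73/2.02 = 1.351 = (1 + 6.58 λ)/(1 + 1.63 λ).
Solving: λ (I_D1 V_DS2 − I_D2 V_DS1) = I_D2 − I_D1, so λ = (2.73 − 2.02) / (2.02 × 6.58 − 2.73 × 1.63) = 0.71 / 8.84 = 0.0803 V⁻¹.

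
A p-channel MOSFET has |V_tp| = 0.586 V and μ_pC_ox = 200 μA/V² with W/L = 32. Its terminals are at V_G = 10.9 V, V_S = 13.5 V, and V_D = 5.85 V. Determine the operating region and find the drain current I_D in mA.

V_SG = V_S − V_G = 13.5 − 10.9 = 2.6 V; V_SD = V_S − V_D = 13.5 − 5.85 = 7.65 V.
k_p = μ_pC_ox · (W/L) = 6.4 mA/V².
V_ov = V_SG − |V_tp| = 2.6 − 0.586 = 2.01 V.
Since V_SD = 7.65 V ≥ V_ov = 2.01 V, the device is in saturation.
I_D = ½ k_p V_ov² = 0.5 × 6.4 × 2.01² = 13 mA.

Saturation; I_D = 13.0 mA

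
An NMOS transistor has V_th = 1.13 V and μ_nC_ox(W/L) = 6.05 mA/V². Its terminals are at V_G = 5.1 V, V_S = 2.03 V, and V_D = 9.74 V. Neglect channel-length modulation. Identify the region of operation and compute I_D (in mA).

Saturation; I_D = 11.4 mA

V_GS = V_G − V_S = 5.1 − 2.03 = 3.07 V; V_DS = V_D − V_S = 9.74 − 2.03 = 7.71 V.
V_ov = V_GS − V_th = 3.07 − 1.13 = 1.94 V.
Since V_DS = 7.71 V ≥ V_ov = 1.94 V, the device is in saturation.
I_D = ½ k_n V_ov² = 0.5 × 6.05 × 1.94² = 11.4 mA.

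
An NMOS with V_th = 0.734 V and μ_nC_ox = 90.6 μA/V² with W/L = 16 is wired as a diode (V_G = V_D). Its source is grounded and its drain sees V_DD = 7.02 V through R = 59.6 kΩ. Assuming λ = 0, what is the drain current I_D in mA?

I_D = 0.0993 mA

With gate tied to drain, V_GS = V_DS ≥ V_GS − V_th, so the device is in saturation.
k_n = μ_nC_ox · (W/L) = 1.45 mA/V².
KCL at the drain: ½ k_n (V_GS − V_th)² = (V_DD − V_GS)/R.
Let x = V_GS − 0.734. Then 43.2 x² + x − 6.286 = 0, giving x = 0.37 V (positive root), so V_GS = 1.1 V.
I_D = (V_DD − V_GS)/R = (7.02 − 1.1) / 59.6 = 0.0993 mA.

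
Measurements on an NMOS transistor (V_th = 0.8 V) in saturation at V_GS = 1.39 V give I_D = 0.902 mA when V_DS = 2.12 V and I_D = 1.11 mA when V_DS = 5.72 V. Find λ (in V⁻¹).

With V_GS fixed, I_D ∝ (1 + λ V_DS) in saturation, so I_D2/I_D1 = (1 + λ V_DS2)/(1 + λ V_DS1).
1.11/0.902 = 1.231 = (1 + 5.72 λ)/(1 + 2.12 λ).
Solving: λ (I_D1 V_DS2 − I_D2 V_DS1) = I_D2 − I_D1, so λ = (1.11 − 0.902) / (0.902 × 5.72 − 1.11 × 2.12) = 0.208 / 2.81 = 0.0741 V⁻¹.

λ = 0.0741 V⁻¹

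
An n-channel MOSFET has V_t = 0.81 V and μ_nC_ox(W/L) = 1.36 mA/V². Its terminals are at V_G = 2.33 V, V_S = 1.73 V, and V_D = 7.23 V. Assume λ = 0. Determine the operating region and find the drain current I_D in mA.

V_GS = V_G − V_S = 2.33 − 1.73 = 0.6 V; V_DS = V_D − V_S = 7.23 − 1.73 = 5.5 V.
V_GS = 0.6 V < V_t = 0.81 V, so the transistor is in cutoff.

Cutoff; I_D = 0 mA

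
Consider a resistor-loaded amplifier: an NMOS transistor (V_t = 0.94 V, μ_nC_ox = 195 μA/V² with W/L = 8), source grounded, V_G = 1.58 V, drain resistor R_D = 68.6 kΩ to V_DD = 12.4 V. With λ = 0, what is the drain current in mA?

V_GS = V_G = 1.58 V, so V_ov = 1.58 − 0.94 = 0.64 V.
k_n = μ_nC_ox · (W/L) = 1.56 mA/V².
Assume saturation: I_D = ½ k_n V_ov² = 0.5 × 1.56 × 0.64² = 0.319 mA, giving V_DS = V_DD − I_D R_D = 12.4 − 0.319 × 68.6 = -9.52 V.
But -9.52 V < V_ov = 0.64 V, so the device is actually in triode.
In triode I_D = k_n[V_ov V_DS − ½ V_DS²] and I_D = (V_DD − V_DS)/R_D. Equating: 53.5 V_DS² − 69.49 V_DS + 12.4 = 0, giving V_DS = 0.214 V (the root below V_ov).
I_D = (12.4 − 0.214) / 68.6 = 0.178 mA.

I_D = 0.178 mA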